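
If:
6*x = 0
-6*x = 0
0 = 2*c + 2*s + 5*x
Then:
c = -s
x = 0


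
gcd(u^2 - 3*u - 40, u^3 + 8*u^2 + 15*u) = u + 5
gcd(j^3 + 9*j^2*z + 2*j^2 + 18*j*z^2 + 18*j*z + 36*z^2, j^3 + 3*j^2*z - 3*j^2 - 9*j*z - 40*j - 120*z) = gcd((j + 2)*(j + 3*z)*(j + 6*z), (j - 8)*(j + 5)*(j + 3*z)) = j + 3*z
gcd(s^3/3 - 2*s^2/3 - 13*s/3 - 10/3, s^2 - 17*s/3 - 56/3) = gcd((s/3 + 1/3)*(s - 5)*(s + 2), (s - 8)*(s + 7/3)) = 1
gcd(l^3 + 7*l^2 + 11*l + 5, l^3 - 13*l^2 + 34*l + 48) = l + 1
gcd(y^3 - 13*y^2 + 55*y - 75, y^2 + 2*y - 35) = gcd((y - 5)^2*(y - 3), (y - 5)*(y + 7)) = y - 5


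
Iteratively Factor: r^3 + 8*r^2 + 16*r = (r + 4)*(r^2 + 4*r) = r*(r + 4)*(r + 4)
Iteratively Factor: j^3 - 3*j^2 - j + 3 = (j - 1)*(j^2 - 2*j - 3) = (j - 3)*(j - 1)*(j + 1)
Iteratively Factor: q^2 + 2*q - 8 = (q - 2)*(q + 4)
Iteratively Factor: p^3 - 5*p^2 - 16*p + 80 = (p + 4)*(p^2 - 9*p + 20) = (p - 4)*(p + 4)*(p - 5)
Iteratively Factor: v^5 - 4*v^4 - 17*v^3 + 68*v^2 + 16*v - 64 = (v - 4)*(v^4 - 17*v^2 + 16) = (v - 4)*(v - 1)*(v^3 + v^2 - 16*v - 16) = (v - 4)*(v - 1)*(v + 4)*(v^2 - 3*v - 4) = (v - 4)^2*(v - 1)*(v + 4)*(v + 1)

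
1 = 1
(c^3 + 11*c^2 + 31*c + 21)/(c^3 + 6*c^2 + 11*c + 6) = (c + 7)/(c + 2)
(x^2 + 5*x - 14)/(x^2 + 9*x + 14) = (x - 2)/(x + 2)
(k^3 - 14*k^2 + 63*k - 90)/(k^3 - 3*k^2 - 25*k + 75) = (k - 6)/(k + 5)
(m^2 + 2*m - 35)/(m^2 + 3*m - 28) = (m - 5)/(m - 4)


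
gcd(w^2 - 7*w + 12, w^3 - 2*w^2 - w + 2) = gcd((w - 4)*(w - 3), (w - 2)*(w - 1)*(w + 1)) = 1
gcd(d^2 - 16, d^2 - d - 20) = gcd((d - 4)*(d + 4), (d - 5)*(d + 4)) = d + 4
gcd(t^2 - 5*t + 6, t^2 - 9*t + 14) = t - 2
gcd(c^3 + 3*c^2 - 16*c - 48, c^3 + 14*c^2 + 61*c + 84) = c^2 + 7*c + 12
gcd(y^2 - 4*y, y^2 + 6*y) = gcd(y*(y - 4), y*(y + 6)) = y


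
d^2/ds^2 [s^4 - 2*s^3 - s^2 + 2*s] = 12*s^2 - 12*s - 2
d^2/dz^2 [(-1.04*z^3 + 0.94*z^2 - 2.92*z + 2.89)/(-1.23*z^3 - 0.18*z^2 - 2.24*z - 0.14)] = (3.5527136788005e-15*z^7 - 3.304764*z^6 + 9.31356*z^5 - 35.198172*z^4 - 12.730328*z^3 - 52.27188*z^2 - 4.32474*z - 30.724344)/(1.860867*z^9 + 0.816966*z^8 + 10.286244*z^7 + 3.616866*z^6 + 18.918648*z^5 + 5.03748*z^4 + 11.650436*z^3 + 2.117976*z^2 + 0.131712*z + 0.002744)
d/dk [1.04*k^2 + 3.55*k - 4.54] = 2.08*k + 3.55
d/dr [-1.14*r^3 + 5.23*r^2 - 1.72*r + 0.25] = -3.42*r^2 + 10.46*r - 1.72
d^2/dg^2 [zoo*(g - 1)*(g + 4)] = nan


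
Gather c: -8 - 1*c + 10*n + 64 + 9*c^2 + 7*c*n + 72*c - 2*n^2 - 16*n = 9*c^2 + c*(7*n + 71) - 2*n^2 - 6*n + 56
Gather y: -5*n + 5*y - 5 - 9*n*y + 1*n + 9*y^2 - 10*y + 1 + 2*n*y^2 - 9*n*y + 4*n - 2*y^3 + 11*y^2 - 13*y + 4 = -2*y^3 + y^2*(2*n + 20) + y*(-18*n - 18)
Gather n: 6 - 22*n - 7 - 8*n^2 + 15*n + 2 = -8*n^2 - 7*n + 1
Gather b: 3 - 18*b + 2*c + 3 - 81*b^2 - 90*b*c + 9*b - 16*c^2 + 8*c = -81*b^2 + b*(-90*c - 9) - 16*c^2 + 10*c + 6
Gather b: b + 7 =b + 7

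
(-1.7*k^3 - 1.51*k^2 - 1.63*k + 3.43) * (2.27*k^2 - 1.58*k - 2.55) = -3.859*k^5 - 0.7417*k^4 + 3.0207*k^3 + 14.212*k^2 - 1.2629*k - 8.7465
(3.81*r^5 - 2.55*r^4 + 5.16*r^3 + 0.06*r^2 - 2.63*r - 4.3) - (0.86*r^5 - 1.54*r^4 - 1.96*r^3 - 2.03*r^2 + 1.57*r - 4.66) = 2.95*r^5 - 1.01*r^4 + 7.12*r^3 + 2.09*r^2 - 4.2*r + 0.36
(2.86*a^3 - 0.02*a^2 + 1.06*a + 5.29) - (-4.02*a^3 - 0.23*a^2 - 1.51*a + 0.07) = 6.88*a^3 + 0.21*a^2 + 2.57*a + 5.22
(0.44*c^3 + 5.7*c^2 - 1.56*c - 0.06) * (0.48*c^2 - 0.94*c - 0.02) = 0.2112*c^5 + 2.3224*c^4 - 6.1156*c^3 + 1.3236*c^2 + 0.0876*c + 0.0012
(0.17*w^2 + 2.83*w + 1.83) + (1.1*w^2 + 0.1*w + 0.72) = 1.27*w^2 + 2.93*w + 2.55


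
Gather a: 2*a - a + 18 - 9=a + 9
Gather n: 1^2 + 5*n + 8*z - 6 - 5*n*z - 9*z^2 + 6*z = n*(5 - 5*z) - 9*z^2 + 14*z - 5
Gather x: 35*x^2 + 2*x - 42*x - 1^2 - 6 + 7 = 35*x^2 - 40*x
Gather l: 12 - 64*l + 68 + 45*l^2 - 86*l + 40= 45*l^2 - 150*l + 120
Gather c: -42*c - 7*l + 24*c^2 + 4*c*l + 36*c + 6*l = 24*c^2 + c*(4*l - 6) - l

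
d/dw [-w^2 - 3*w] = -2*w - 3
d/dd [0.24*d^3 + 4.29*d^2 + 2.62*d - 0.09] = 0.72*d^2 + 8.58*d + 2.62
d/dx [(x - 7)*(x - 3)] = 2*x - 10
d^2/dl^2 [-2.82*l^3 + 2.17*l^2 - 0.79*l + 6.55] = 4.34 - 16.92*l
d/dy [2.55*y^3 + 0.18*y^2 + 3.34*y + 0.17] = 7.65*y^2 + 0.36*y + 3.34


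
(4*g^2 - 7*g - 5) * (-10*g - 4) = -40*g^3 + 54*g^2 + 78*g + 20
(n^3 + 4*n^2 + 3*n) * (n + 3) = n^4 + 7*n^3 + 15*n^2 + 9*n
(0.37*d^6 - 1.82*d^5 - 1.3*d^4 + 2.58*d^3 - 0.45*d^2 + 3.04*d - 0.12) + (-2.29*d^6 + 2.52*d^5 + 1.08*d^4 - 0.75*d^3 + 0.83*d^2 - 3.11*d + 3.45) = -1.92*d^6 + 0.7*d^5 - 0.22*d^4 + 1.83*d^3 + 0.38*d^2 - 0.0699999999999998*d + 3.33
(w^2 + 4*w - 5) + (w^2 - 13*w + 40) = 2*w^2 - 9*w + 35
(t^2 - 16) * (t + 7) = t^3 + 7*t^2 - 16*t - 112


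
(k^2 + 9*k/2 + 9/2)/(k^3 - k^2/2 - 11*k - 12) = (k + 3)/(k^2 - 2*k - 8)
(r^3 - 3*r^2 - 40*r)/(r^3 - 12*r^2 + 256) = r*(r + 5)/(r^2 - 4*r - 32)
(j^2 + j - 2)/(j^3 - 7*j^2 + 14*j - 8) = (j + 2)/(j^2 - 6*j + 8)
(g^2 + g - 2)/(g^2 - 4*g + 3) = (g + 2)/(g - 3)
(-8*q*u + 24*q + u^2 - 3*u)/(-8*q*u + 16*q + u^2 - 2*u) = (u - 3)/(u - 2)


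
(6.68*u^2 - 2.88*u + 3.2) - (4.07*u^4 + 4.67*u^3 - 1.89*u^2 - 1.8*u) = -4.07*u^4 - 4.67*u^3 + 8.57*u^2 - 1.08*u + 3.2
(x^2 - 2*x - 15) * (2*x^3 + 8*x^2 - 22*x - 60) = 2*x^5 + 4*x^4 - 68*x^3 - 136*x^2 + 450*x + 900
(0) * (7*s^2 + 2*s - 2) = 0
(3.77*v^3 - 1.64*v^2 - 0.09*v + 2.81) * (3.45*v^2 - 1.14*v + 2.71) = 13.0065*v^5 - 9.9558*v^4 + 11.7758*v^3 + 5.3527*v^2 - 3.4473*v + 7.6151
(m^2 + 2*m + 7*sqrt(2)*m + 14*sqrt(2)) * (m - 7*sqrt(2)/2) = m^3 + 2*m^2 + 7*sqrt(2)*m^2/2 - 49*m + 7*sqrt(2)*m - 98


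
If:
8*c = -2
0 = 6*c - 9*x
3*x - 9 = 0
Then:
No Solution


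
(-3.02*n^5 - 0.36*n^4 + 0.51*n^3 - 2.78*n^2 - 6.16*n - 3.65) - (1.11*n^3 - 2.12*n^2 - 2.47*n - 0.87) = -3.02*n^5 - 0.36*n^4 - 0.6*n^3 - 0.66*n^2 - 3.69*n - 2.78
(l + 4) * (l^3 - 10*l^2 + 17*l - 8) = l^4 - 6*l^3 - 23*l^2 + 60*l - 32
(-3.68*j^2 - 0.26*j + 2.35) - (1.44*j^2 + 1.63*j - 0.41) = -5.12*j^2 - 1.89*j + 2.76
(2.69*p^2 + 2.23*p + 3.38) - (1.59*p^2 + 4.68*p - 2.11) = 1.1*p^2 - 2.45*p + 5.49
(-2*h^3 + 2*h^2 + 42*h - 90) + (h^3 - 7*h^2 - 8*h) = -h^3 - 5*h^2 + 34*h - 90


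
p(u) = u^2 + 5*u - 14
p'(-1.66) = 1.68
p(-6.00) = -8.00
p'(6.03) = 17.06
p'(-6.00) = -7.00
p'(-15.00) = -25.00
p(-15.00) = 136.00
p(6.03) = 52.51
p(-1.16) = -18.45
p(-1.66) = -19.54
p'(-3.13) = -1.26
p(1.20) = -6.56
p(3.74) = 18.69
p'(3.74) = 12.48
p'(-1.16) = 2.68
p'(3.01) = 11.02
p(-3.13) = -19.85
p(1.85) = -1.33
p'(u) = 2*u + 5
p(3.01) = 10.11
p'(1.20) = 7.40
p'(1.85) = 8.70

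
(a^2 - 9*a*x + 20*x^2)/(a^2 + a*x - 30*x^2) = (a - 4*x)/(a + 6*x)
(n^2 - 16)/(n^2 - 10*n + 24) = (n + 4)/(n - 6)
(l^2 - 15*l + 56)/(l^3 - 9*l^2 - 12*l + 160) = (l - 7)/(l^2 - l - 20)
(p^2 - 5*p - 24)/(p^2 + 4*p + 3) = (p - 8)/(p + 1)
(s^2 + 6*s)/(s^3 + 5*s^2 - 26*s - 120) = s/(s^2 - s - 20)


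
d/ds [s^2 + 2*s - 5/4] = 2*s + 2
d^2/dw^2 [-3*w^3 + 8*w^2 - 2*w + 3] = 16 - 18*w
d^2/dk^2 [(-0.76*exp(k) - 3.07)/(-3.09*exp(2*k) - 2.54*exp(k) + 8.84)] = (7.256556*exp(4*k) + 111.285732*exp(3*k) + 196.844742*exp(2*k) + 372.306716*exp(k) + 128.323208)*exp(k)/(29.503629*exp(6*k) + 72.756522*exp(5*k) - 193.40928*exp(4*k) - 399.90268*exp(3*k) + 553.31328*exp(2*k) + 595.469472*exp(k) - 690.807104)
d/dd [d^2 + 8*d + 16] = 2*d + 8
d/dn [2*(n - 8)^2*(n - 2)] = 6*(n - 8)*(n - 4)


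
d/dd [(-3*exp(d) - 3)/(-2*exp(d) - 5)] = 9*exp(d)/(2*exp(d) + 5)^2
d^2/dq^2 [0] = 0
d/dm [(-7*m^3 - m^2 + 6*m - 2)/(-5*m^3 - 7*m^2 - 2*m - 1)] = (44*m^4 + 88*m^3 + 35*m^2 - 26*m - 10)/(25*m^6 + 70*m^5 + 69*m^4 + 38*m^3 + 18*m^2 + 4*m + 1)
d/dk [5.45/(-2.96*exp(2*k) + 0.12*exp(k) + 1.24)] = (32.264*exp(k) - 0.654)*exp(k)/(-2.96*exp(2*k) + 0.12*exp(k) + 1.24)^2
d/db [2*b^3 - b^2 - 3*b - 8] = 6*b^2 - 2*b - 3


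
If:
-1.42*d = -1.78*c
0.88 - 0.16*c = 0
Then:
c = 5.50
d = 6.89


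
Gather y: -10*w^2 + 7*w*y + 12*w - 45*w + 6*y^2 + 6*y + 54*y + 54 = -10*w^2 - 33*w + 6*y^2 + y*(7*w + 60) + 54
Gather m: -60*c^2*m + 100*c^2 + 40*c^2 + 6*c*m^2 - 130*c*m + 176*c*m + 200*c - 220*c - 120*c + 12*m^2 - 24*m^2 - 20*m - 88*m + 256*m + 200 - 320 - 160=140*c^2 - 140*c + m^2*(6*c - 12) + m*(-60*c^2 + 46*c + 148) - 280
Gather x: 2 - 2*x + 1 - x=3 - 3*x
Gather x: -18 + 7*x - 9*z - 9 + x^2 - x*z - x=x^2 + x*(6 - z) - 9*z - 27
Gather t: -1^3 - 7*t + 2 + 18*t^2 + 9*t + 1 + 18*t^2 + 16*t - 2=36*t^2 + 18*t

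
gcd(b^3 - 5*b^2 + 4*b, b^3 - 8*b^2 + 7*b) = b^2 - b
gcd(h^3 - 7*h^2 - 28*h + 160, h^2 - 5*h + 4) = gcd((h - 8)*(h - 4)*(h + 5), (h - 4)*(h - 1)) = h - 4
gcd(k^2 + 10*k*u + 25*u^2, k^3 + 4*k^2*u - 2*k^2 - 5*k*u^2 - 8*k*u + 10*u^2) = k + 5*u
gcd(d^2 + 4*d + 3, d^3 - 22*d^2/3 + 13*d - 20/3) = 1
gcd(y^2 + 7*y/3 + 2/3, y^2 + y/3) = y + 1/3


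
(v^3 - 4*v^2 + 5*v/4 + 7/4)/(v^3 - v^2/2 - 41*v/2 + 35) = (2*v^2 - v - 1)/(2*(v^2 + 3*v - 10))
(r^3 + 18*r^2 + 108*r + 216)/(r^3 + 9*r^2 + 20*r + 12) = (r^2 + 12*r + 36)/(r^2 + 3*r + 2)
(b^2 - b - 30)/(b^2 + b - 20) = (b - 6)/(b - 4)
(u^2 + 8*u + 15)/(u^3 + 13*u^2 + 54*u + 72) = (u + 5)/(u^2 + 10*u + 24)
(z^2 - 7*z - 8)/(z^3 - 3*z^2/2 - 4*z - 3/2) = 2*(z - 8)/(2*z^2 - 5*z - 3)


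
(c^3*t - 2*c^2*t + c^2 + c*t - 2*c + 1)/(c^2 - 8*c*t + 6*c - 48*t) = (c^3*t - 2*c^2*t + c^2 + c*t - 2*c + 1)/(c^2 - 8*c*t + 6*c - 48*t)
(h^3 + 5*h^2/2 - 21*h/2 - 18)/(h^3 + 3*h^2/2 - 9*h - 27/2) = (h + 4)/(h + 3)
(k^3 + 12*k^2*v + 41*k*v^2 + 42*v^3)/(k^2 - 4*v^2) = (-k^2 - 10*k*v - 21*v^2)/(-k + 2*v)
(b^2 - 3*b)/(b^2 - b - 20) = b*(3 - b)/(-b^2 + b + 20)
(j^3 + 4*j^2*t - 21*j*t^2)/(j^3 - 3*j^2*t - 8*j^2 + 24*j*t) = (j + 7*t)/(j - 8)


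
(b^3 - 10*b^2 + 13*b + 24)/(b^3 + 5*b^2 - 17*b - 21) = (b - 8)/(b + 7)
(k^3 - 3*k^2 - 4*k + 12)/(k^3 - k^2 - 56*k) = (-k^3 + 3*k^2 + 4*k - 12)/(k*(-k^2 + k + 56))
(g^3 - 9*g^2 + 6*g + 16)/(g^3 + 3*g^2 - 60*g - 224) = (g^2 - g - 2)/(g^2 + 11*g + 28)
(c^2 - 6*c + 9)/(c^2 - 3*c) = (c - 3)/c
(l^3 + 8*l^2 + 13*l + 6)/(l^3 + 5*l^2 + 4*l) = (l^2 + 7*l + 6)/(l*(l + 4))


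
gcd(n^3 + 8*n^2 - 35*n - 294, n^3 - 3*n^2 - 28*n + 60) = n - 6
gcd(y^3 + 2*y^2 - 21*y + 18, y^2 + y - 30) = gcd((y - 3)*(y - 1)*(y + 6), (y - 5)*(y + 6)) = y + 6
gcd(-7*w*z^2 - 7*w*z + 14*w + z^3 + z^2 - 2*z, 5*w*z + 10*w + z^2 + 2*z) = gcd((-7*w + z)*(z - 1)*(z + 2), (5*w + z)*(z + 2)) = z + 2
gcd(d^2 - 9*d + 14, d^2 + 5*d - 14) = d - 2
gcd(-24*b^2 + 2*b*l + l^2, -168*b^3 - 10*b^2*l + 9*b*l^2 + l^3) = 24*b^2 - 2*b*l - l^2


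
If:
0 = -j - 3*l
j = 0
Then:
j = 0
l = 0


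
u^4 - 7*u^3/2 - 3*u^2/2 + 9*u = u*(u - 3)*(u - 2)*(u + 3/2)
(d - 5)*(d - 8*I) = d^2 - 5*d - 8*I*d + 40*I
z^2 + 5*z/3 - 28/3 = (z - 7/3)*(z + 4)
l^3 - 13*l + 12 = (l - 3)*(l - 1)*(l + 4)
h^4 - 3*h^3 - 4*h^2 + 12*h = h*(h - 3)*(h - 2)*(h + 2)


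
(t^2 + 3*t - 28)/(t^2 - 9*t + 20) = (t + 7)/(t - 5)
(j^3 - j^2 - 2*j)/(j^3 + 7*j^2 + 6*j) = (j - 2)/(j + 6)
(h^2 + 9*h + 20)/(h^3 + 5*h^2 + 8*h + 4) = (h^2 + 9*h + 20)/(h^3 + 5*h^2 + 8*h + 4)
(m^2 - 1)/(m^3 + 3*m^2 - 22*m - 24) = (m - 1)/(m^2 + 2*m - 24)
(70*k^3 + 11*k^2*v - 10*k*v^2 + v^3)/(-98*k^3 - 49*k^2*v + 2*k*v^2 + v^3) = (-5*k + v)/(7*k + v)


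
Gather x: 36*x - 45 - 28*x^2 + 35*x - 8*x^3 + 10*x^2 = -8*x^3 - 18*x^2 + 71*x - 45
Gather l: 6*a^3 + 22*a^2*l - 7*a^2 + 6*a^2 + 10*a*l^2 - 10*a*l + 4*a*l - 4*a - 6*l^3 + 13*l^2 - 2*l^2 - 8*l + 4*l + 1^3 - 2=6*a^3 - a^2 - 4*a - 6*l^3 + l^2*(10*a + 11) + l*(22*a^2 - 6*a - 4) - 1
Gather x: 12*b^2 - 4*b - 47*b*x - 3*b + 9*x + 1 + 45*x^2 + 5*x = 12*b^2 - 7*b + 45*x^2 + x*(14 - 47*b) + 1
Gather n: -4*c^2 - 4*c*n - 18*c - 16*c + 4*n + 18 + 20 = -4*c^2 - 34*c + n*(4 - 4*c) + 38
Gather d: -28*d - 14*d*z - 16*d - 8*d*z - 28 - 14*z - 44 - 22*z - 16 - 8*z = d*(-22*z - 44) - 44*z - 88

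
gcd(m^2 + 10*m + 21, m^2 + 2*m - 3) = m + 3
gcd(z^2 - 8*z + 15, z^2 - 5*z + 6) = z - 3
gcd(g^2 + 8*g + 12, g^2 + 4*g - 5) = 1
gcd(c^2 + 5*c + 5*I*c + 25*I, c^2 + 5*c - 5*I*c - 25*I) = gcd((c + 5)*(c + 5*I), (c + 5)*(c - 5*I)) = c + 5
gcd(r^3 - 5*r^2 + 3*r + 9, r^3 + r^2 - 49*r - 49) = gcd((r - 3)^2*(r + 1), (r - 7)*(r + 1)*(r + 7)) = r + 1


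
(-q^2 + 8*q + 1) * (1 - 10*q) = 10*q^3 - 81*q^2 - 2*q + 1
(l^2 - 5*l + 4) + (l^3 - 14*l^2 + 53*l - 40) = l^3 - 13*l^2 + 48*l - 36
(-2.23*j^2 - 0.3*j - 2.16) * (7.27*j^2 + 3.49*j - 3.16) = -16.2121*j^4 - 9.9637*j^3 - 9.7034*j^2 - 6.5904*j + 6.8256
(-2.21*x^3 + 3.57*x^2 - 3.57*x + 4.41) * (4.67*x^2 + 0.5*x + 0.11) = -10.3207*x^5 + 15.5669*x^4 - 15.13*x^3 + 19.2024*x^2 + 1.8123*x + 0.4851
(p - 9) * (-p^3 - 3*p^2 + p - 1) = -p^4 + 6*p^3 + 28*p^2 - 10*p + 9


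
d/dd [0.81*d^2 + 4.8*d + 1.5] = 1.62*d + 4.8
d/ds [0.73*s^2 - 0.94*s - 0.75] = 1.46*s - 0.94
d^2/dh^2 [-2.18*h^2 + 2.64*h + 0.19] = -4.36000000000000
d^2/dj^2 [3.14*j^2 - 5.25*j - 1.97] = 6.28000000000000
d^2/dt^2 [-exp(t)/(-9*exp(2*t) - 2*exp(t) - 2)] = (81*exp(4*t) - 18*exp(3*t) - 108*exp(2*t) - 4*exp(t) + 4)*exp(t)/(729*exp(6*t) + 486*exp(5*t) + 594*exp(4*t) + 224*exp(3*t) + 132*exp(2*t) + 24*exp(t) + 8)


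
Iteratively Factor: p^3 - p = (p + 1)*(p^2 - p) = p*(p + 1)*(p - 1)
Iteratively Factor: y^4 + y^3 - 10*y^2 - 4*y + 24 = (y + 2)*(y^3 - y^2 - 8*y + 12) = (y - 2)*(y + 2)*(y^2 + y - 6) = (y - 2)^2*(y + 2)*(y + 3)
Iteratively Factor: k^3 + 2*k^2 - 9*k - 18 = (k - 3)*(k^2 + 5*k + 6) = (k - 3)*(k + 3)*(k + 2)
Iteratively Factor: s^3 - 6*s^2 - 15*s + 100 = (s - 5)*(s^2 - s - 20) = (s - 5)^2*(s + 4)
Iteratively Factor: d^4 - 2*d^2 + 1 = (d - 1)*(d^3 + d^2 - d - 1) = (d - 1)^2*(d^2 + 2*d + 1) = (d - 1)^2*(d + 1)*(d + 1)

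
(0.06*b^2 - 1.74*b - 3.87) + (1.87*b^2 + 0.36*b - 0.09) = 1.93*b^2 - 1.38*b - 3.96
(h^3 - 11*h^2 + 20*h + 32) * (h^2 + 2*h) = h^5 - 9*h^4 - 2*h^3 + 72*h^2 + 64*h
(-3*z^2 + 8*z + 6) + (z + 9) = -3*z^2 + 9*z + 15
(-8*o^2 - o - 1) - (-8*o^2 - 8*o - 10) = 7*o + 9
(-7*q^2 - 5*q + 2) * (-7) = 49*q^2 + 35*q - 14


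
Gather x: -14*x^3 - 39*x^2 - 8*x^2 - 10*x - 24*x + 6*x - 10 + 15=-14*x^3 - 47*x^2 - 28*x + 5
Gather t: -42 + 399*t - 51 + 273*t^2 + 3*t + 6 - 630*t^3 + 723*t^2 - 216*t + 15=-630*t^3 + 996*t^2 + 186*t - 72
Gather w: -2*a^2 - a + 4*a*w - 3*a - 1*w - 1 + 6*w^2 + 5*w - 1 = -2*a^2 - 4*a + 6*w^2 + w*(4*a + 4) - 2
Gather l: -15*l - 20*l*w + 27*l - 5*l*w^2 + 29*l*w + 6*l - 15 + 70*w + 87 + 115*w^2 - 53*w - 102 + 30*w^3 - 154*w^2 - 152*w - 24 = l*(-5*w^2 + 9*w + 18) + 30*w^3 - 39*w^2 - 135*w - 54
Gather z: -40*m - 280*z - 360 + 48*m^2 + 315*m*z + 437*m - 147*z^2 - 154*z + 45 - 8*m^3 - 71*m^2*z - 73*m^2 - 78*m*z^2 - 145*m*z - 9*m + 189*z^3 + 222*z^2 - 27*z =-8*m^3 - 25*m^2 + 388*m + 189*z^3 + z^2*(75 - 78*m) + z*(-71*m^2 + 170*m - 461) - 315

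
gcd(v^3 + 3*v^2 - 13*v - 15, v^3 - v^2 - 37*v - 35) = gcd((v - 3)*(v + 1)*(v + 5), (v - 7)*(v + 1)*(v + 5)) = v^2 + 6*v + 5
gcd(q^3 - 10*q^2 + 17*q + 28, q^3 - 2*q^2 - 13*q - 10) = q + 1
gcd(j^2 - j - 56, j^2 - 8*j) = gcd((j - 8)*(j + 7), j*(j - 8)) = j - 8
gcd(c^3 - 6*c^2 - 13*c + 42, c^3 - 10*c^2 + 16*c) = c - 2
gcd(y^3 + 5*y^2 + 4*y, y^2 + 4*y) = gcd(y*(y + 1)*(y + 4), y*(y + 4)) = y^2 + 4*y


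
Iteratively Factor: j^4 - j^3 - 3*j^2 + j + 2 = (j - 1)*(j^3 - 3*j - 2) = (j - 1)*(j + 1)*(j^2 - j - 2) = (j - 2)*(j - 1)*(j + 1)*(j + 1)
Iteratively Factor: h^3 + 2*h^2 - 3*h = (h + 3)*(h^2 - h) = h*(h + 3)*(h - 1)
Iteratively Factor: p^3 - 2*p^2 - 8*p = (p - 4)*(p^2 + 2*p) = p*(p - 4)*(p + 2)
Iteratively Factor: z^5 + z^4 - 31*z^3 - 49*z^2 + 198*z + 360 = (z + 4)*(z^4 - 3*z^3 - 19*z^2 + 27*z + 90) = (z + 2)*(z + 4)*(z^3 - 5*z^2 - 9*z + 45) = (z - 3)*(z + 2)*(z + 4)*(z^2 - 2*z - 15) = (z - 5)*(z - 3)*(z + 2)*(z + 4)*(z + 3)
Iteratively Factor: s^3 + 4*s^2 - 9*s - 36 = (s + 3)*(s^2 + s - 12) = (s + 3)*(s + 4)*(s - 3)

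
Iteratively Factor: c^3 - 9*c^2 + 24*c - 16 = (c - 4)*(c^2 - 5*c + 4) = (c - 4)*(c - 1)*(c - 4)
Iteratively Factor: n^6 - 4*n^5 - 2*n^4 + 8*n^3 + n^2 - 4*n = (n)*(n^5 - 4*n^4 - 2*n^3 + 8*n^2 + n - 4) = n*(n + 1)*(n^4 - 5*n^3 + 3*n^2 + 5*n - 4) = n*(n - 1)*(n + 1)*(n^3 - 4*n^2 - n + 4) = n*(n - 4)*(n - 1)*(n + 1)*(n^2 - 1) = n*(n - 4)*(n - 1)*(n + 1)^2*(n - 1)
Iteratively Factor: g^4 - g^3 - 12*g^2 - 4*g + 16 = (g + 2)*(g^3 - 3*g^2 - 6*g + 8) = (g + 2)^2*(g^2 - 5*g + 4) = (g - 1)*(g + 2)^2*(g - 4)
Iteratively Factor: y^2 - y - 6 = (y + 2)*(y - 3)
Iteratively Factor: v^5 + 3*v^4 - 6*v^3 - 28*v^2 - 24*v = (v)*(v^4 + 3*v^3 - 6*v^2 - 28*v - 24) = v*(v + 2)*(v^3 + v^2 - 8*v - 12) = v*(v - 3)*(v + 2)*(v^2 + 4*v + 4) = v*(v - 3)*(v + 2)^2*(v + 2)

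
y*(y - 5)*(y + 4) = y^3 - y^2 - 20*y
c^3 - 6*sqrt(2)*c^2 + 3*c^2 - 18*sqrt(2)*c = c*(c + 3)*(c - 6*sqrt(2))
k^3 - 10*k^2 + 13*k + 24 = (k - 8)*(k - 3)*(k + 1)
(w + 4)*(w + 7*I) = w^2 + 4*w + 7*I*w + 28*I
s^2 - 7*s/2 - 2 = (s - 4)*(s + 1/2)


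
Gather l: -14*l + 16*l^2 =16*l^2 - 14*l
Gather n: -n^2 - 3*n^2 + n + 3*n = -4*n^2 + 4*n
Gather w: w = w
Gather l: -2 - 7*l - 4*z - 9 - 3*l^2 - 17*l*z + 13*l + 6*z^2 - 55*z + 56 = -3*l^2 + l*(6 - 17*z) + 6*z^2 - 59*z + 45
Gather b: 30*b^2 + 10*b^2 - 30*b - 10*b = 40*b^2 - 40*b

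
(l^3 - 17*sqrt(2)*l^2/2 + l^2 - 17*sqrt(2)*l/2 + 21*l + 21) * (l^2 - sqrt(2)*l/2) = l^5 - 9*sqrt(2)*l^4 + l^4 - 9*sqrt(2)*l^3 + 59*l^3/2 - 21*sqrt(2)*l^2/2 + 59*l^2/2 - 21*sqrt(2)*l/2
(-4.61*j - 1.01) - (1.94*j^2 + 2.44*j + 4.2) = -1.94*j^2 - 7.05*j - 5.21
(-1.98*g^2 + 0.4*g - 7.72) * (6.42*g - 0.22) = -12.7116*g^3 + 3.0036*g^2 - 49.6504*g + 1.6984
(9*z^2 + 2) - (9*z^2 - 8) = 10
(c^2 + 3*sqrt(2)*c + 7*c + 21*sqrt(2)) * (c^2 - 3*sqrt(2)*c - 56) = c^4 + 7*c^3 - 74*c^2 - 518*c - 168*sqrt(2)*c - 1176*sqrt(2)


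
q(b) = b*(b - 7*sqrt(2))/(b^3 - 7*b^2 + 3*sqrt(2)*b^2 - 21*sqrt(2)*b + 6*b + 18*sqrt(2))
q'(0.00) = -0.39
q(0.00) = 0.00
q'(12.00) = 0.01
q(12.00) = 0.02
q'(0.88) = -23.60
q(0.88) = -2.52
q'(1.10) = -33.97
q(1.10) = 3.70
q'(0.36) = -0.87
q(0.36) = -0.21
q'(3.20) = -0.03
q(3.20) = 0.47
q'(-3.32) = -1.33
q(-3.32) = 1.18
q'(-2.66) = -0.47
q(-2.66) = 0.67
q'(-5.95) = -0.39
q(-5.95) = -0.67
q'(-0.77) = -0.19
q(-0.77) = 0.20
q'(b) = b*(b - 7*sqrt(2))*(-3*b^2 - 6*sqrt(2)*b + 14*b - 6 + 21*sqrt(2))/(b^3 - 7*b^2 + 3*sqrt(2)*b^2 - 21*sqrt(2)*b + 6*b + 18*sqrt(2))^2 + b/(b^3 - 7*b^2 + 3*sqrt(2)*b^2 - 21*sqrt(2)*b + 6*b + 18*sqrt(2)) + (b - 7*sqrt(2))/(b^3 - 7*b^2 + 3*sqrt(2)*b^2 - 21*sqrt(2)*b + 6*b + 18*sqrt(2)) = (-b^4 + 14*sqrt(2)*b^3 - 70*sqrt(2)*b^2 + 48*b^2 + 36*sqrt(2)*b - 252)/(b^6 - 14*b^5 + 6*sqrt(2)*b^5 - 84*sqrt(2)*b^4 + 79*b^4 - 336*b^3 + 366*sqrt(2)*b^3 - 504*sqrt(2)*b^2 + 1134*b^2 - 1512*b + 216*sqrt(2)*b + 648)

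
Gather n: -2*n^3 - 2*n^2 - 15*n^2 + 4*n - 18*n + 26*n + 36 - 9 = -2*n^3 - 17*n^2 + 12*n + 27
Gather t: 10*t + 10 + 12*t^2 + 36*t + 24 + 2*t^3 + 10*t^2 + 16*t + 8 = 2*t^3 + 22*t^2 + 62*t + 42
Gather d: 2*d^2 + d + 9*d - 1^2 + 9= 2*d^2 + 10*d + 8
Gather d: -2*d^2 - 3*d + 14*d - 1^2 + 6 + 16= -2*d^2 + 11*d + 21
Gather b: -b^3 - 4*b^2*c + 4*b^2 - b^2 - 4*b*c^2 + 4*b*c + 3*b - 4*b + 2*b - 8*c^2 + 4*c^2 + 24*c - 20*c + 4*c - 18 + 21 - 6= -b^3 + b^2*(3 - 4*c) + b*(-4*c^2 + 4*c + 1) - 4*c^2 + 8*c - 3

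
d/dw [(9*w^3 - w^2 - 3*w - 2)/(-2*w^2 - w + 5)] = (-18*w^4 - 18*w^3 + 130*w^2 - 18*w - 17)/(4*w^4 + 4*w^3 - 19*w^2 - 10*w + 25)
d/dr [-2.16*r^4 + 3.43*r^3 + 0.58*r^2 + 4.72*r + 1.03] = -8.64*r^3 + 10.29*r^2 + 1.16*r + 4.72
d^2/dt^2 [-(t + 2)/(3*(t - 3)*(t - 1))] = 2*(-t^3 - 6*t^2 + 33*t - 38)/(3*(t^6 - 12*t^5 + 57*t^4 - 136*t^3 + 171*t^2 - 108*t + 27))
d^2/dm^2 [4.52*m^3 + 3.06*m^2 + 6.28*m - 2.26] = 27.12*m + 6.12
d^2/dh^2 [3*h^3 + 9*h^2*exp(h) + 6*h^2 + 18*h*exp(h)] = 9*h^2*exp(h) + 54*h*exp(h) + 18*h + 54*exp(h) + 12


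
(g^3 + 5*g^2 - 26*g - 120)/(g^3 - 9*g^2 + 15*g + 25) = (g^2 + 10*g + 24)/(g^2 - 4*g - 5)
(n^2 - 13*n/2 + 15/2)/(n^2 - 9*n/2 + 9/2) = (n - 5)/(n - 3)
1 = 1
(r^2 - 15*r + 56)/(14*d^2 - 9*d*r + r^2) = (r^2 - 15*r + 56)/(14*d^2 - 9*d*r + r^2)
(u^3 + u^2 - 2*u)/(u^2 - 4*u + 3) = u*(u + 2)/(u - 3)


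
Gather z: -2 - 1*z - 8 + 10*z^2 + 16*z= 10*z^2 + 15*z - 10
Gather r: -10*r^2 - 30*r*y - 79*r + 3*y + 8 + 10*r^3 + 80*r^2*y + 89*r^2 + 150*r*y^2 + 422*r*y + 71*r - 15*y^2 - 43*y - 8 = 10*r^3 + r^2*(80*y + 79) + r*(150*y^2 + 392*y - 8) - 15*y^2 - 40*y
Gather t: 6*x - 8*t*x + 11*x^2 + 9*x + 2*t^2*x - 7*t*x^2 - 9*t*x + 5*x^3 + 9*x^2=2*t^2*x + t*(-7*x^2 - 17*x) + 5*x^3 + 20*x^2 + 15*x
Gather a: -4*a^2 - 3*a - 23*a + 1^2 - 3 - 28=-4*a^2 - 26*a - 30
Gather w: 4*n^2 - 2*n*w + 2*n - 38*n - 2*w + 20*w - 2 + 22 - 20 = 4*n^2 - 36*n + w*(18 - 2*n)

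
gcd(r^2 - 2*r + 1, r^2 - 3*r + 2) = r - 1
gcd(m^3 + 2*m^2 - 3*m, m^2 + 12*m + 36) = 1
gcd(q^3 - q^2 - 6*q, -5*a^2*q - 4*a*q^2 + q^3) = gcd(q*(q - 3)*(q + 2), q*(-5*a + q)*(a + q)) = q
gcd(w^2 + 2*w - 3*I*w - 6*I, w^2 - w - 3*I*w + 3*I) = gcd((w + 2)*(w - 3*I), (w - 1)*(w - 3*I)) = w - 3*I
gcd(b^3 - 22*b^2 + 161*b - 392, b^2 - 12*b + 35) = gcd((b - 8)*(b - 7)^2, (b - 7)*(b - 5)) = b - 7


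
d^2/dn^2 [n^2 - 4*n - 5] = 2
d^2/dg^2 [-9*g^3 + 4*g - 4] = -54*g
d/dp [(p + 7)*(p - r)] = 2*p - r + 7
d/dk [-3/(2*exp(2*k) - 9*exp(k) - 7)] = (12*exp(k) - 27)*exp(k)/(-2*exp(2*k) + 9*exp(k) + 7)^2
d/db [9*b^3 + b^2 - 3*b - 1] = 27*b^2 + 2*b - 3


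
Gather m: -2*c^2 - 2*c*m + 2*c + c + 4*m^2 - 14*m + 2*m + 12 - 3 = -2*c^2 + 3*c + 4*m^2 + m*(-2*c - 12) + 9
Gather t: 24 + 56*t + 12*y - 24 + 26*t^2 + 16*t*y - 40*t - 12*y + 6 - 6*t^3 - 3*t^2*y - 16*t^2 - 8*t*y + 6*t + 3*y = -6*t^3 + t^2*(10 - 3*y) + t*(8*y + 22) + 3*y + 6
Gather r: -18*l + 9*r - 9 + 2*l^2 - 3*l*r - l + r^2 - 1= 2*l^2 - 19*l + r^2 + r*(9 - 3*l) - 10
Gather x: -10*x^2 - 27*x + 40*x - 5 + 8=-10*x^2 + 13*x + 3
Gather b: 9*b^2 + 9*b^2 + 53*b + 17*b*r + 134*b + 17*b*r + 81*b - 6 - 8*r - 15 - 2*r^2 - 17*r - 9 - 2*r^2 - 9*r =18*b^2 + b*(34*r + 268) - 4*r^2 - 34*r - 30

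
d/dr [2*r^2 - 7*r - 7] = 4*r - 7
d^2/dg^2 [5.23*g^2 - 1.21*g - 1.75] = 10.4600000000000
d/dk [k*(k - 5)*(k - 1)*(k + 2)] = 4*k^3 - 12*k^2 - 14*k + 10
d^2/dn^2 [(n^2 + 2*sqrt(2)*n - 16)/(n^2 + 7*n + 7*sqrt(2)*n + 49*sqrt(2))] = 2*(-5*sqrt(2)*n^3 - 7*n^3 - 147*sqrt(2)*n^2 - 48*n^2 - 924*n - 336*sqrt(2)*n - 2156*sqrt(2) + 1078)/(n^6 + 21*n^5 + 21*sqrt(2)*n^5 + 441*n^4 + 441*sqrt(2)*n^4 + 3773*sqrt(2)*n^3 + 6517*n^3 + 21609*sqrt(2)*n^2 + 43218*n^2 + 100842*n + 100842*sqrt(2)*n + 235298*sqrt(2))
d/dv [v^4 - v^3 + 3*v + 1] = 4*v^3 - 3*v^2 + 3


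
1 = 1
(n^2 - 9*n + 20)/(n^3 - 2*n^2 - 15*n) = (n - 4)/(n*(n + 3))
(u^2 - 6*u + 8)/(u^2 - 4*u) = (u - 2)/u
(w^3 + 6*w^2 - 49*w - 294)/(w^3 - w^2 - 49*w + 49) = (w + 6)/(w - 1)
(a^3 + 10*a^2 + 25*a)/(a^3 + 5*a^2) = (a + 5)/a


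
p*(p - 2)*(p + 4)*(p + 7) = p^4 + 9*p^3 + 6*p^2 - 56*p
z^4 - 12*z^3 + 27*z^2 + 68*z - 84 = (z - 7)*(z - 6)*(z - 1)*(z + 2)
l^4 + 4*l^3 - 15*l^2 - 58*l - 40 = (l - 4)*(l + 1)*(l + 2)*(l + 5)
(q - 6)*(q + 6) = q^2 - 36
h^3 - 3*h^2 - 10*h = h*(h - 5)*(h + 2)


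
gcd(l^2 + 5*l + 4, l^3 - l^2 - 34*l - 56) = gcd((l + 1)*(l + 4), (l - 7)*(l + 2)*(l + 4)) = l + 4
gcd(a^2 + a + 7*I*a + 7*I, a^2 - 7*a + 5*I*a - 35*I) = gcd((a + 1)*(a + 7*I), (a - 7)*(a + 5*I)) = 1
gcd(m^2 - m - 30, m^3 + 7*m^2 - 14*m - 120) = m + 5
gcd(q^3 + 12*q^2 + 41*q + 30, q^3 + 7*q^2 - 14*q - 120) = q^2 + 11*q + 30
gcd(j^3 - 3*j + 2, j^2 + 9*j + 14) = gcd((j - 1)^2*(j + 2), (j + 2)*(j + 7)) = j + 2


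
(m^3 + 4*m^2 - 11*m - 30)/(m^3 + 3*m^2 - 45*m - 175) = (m^2 - m - 6)/(m^2 - 2*m - 35)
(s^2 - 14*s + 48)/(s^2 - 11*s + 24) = (s - 6)/(s - 3)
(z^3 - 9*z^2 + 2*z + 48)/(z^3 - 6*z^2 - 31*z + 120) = (z + 2)/(z + 5)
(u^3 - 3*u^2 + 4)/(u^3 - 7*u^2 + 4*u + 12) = (u - 2)/(u - 6)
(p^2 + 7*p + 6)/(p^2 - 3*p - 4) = (p + 6)/(p - 4)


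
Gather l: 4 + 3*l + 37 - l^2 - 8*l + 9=-l^2 - 5*l + 50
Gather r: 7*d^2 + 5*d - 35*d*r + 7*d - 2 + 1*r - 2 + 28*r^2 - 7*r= 7*d^2 + 12*d + 28*r^2 + r*(-35*d - 6) - 4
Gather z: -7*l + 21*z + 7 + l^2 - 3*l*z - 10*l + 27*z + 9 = l^2 - 17*l + z*(48 - 3*l) + 16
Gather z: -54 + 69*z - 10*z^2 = -10*z^2 + 69*z - 54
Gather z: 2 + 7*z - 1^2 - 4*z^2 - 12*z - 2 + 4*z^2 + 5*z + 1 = 0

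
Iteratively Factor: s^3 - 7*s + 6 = (s + 3)*(s^2 - 3*s + 2) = (s - 1)*(s + 3)*(s - 2)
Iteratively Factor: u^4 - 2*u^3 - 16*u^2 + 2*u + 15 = (u - 1)*(u^3 - u^2 - 17*u - 15) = (u - 1)*(u + 3)*(u^2 - 4*u - 5) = (u - 5)*(u - 1)*(u + 3)*(u + 1)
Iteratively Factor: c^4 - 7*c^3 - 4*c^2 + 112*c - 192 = (c + 4)*(c^3 - 11*c^2 + 40*c - 48) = (c - 4)*(c + 4)*(c^2 - 7*c + 12) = (c - 4)^2*(c + 4)*(c - 3)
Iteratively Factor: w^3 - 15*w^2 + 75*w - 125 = (w - 5)*(w^2 - 10*w + 25) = (w - 5)^2*(w - 5)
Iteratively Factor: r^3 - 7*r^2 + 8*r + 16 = (r + 1)*(r^2 - 8*r + 16) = (r - 4)*(r + 1)*(r - 4)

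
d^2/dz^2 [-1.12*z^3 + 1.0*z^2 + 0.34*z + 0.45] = 2.0 - 6.72*z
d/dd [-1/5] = 0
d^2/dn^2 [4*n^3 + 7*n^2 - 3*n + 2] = 24*n + 14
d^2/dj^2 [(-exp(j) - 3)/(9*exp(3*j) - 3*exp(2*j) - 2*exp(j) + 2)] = (-324*exp(6*j) - 2106*exp(5*j) + 810*exp(4*j) + 240*exp(3*j) + 396*exp(2*j) - 88*exp(j) - 16)*exp(j)/(729*exp(9*j) - 729*exp(8*j) - 243*exp(7*j) + 783*exp(6*j) - 270*exp(5*j) - 198*exp(4*j) + 172*exp(3*j) - 12*exp(2*j) - 24*exp(j) + 8)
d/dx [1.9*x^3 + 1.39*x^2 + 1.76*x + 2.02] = 5.7*x^2 + 2.78*x + 1.76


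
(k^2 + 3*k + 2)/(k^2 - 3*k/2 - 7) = 2*(k + 1)/(2*k - 7)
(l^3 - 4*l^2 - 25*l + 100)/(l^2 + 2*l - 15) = (l^2 - 9*l + 20)/(l - 3)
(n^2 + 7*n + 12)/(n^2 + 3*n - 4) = (n + 3)/(n - 1)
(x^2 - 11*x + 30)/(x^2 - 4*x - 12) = (x - 5)/(x + 2)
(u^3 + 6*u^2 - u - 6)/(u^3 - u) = (u + 6)/u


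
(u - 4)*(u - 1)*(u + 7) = u^3 + 2*u^2 - 31*u + 28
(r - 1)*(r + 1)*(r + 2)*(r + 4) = r^4 + 6*r^3 + 7*r^2 - 6*r - 8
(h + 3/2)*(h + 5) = h^2 + 13*h/2 + 15/2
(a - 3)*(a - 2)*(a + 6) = a^3 + a^2 - 24*a + 36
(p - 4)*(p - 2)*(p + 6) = p^3 - 28*p + 48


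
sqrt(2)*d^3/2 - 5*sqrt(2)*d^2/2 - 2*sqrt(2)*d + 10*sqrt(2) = (d - 5)*(d - 2)*(sqrt(2)*d/2 + sqrt(2))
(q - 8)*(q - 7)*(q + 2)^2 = q^4 - 11*q^3 + 164*q + 224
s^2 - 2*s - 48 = (s - 8)*(s + 6)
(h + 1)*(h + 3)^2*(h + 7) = h^4 + 14*h^3 + 64*h^2 + 114*h + 63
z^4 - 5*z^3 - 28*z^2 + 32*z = z*(z - 8)*(z - 1)*(z + 4)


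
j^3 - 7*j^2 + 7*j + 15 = (j - 5)*(j - 3)*(j + 1)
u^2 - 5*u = u*(u - 5)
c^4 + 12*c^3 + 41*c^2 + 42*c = c*(c + 2)*(c + 3)*(c + 7)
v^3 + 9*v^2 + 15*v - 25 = (v - 1)*(v + 5)^2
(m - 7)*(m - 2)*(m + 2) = m^3 - 7*m^2 - 4*m + 28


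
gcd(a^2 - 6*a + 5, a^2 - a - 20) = a - 5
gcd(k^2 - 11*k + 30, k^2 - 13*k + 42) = k - 6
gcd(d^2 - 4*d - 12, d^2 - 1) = 1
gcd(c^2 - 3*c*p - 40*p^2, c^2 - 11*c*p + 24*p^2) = -c + 8*p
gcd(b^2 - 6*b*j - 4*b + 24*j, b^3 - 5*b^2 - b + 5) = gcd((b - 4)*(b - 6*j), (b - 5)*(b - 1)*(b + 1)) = 1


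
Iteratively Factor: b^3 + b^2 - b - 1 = (b + 1)*(b^2 - 1) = (b - 1)*(b + 1)*(b + 1)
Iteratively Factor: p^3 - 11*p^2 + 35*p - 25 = (p - 1)*(p^2 - 10*p + 25) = (p - 5)*(p - 1)*(p - 5)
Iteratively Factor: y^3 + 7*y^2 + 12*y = (y + 4)*(y^2 + 3*y) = (y + 3)*(y + 4)*(y)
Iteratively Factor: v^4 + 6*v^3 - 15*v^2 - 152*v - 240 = (v + 4)*(v^3 + 2*v^2 - 23*v - 60) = (v - 5)*(v + 4)*(v^2 + 7*v + 12) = (v - 5)*(v + 3)*(v + 4)*(v + 4)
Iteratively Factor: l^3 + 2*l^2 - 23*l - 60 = (l - 5)*(l^2 + 7*l + 12) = (l - 5)*(l + 4)*(l + 3)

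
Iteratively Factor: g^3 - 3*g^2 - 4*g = (g - 4)*(g^2 + g) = g*(g - 4)*(g + 1)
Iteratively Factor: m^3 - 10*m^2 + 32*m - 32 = (m - 2)*(m^2 - 8*m + 16) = (m - 4)*(m - 2)*(m - 4)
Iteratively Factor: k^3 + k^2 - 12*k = (k - 3)*(k^2 + 4*k) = (k - 3)*(k + 4)*(k)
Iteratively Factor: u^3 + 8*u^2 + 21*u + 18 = (u + 3)*(u^2 + 5*u + 6) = (u + 3)^2*(u + 2)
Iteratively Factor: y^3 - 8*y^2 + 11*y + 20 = (y - 5)*(y^2 - 3*y - 4) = (y - 5)*(y + 1)*(y - 4)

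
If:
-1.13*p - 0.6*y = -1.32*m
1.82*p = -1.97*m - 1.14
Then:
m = 0.235929566814303*y - 0.278319109862807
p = -0.255374311331965*y - 0.325116128335314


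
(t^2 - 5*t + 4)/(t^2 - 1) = (t - 4)/(t + 1)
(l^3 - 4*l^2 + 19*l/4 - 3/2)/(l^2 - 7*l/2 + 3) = l - 1/2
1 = 1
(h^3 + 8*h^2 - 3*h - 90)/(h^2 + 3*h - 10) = (h^2 + 3*h - 18)/(h - 2)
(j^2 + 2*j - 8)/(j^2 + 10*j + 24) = (j - 2)/(j + 6)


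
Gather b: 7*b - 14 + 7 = 7*b - 7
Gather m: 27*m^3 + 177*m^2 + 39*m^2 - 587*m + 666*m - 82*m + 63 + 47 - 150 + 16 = 27*m^3 + 216*m^2 - 3*m - 24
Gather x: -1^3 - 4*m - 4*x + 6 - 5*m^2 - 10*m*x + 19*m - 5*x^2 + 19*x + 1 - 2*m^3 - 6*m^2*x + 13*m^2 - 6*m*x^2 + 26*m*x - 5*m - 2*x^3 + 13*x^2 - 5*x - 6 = -2*m^3 + 8*m^2 + 10*m - 2*x^3 + x^2*(8 - 6*m) + x*(-6*m^2 + 16*m + 10)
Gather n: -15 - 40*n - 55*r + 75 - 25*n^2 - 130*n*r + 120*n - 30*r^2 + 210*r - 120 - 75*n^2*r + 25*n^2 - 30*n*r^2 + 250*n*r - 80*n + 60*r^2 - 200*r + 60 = -75*n^2*r + n*(-30*r^2 + 120*r) + 30*r^2 - 45*r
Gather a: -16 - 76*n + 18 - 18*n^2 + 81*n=-18*n^2 + 5*n + 2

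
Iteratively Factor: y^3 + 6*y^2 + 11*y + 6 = (y + 3)*(y^2 + 3*y + 2) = (y + 2)*(y + 3)*(y + 1)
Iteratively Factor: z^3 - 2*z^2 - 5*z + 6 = (z + 2)*(z^2 - 4*z + 3) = (z - 3)*(z + 2)*(z - 1)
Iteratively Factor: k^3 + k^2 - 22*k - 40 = (k + 4)*(k^2 - 3*k - 10) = (k - 5)*(k + 4)*(k + 2)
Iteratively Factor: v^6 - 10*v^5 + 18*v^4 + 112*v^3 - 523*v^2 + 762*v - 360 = (v - 5)*(v^5 - 5*v^4 - 7*v^3 + 77*v^2 - 138*v + 72) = (v - 5)*(v - 3)*(v^4 - 2*v^3 - 13*v^2 + 38*v - 24) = (v - 5)*(v - 3)*(v + 4)*(v^3 - 6*v^2 + 11*v - 6) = (v - 5)*(v - 3)*(v - 1)*(v + 4)*(v^2 - 5*v + 6) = (v - 5)*(v - 3)^2*(v - 1)*(v + 4)*(v - 2)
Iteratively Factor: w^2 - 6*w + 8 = (w - 4)*(w - 2)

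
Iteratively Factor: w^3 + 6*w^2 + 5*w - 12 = (w + 3)*(w^2 + 3*w - 4) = (w - 1)*(w + 3)*(w + 4)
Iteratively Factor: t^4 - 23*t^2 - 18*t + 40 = (t - 1)*(t^3 + t^2 - 22*t - 40) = (t - 1)*(t + 4)*(t^2 - 3*t - 10) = (t - 1)*(t + 2)*(t + 4)*(t - 5)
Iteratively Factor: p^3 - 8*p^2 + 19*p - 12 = (p - 1)*(p^2 - 7*p + 12) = (p - 3)*(p - 1)*(p - 4)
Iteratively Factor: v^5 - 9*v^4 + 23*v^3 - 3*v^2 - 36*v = (v + 1)*(v^4 - 10*v^3 + 33*v^2 - 36*v) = (v - 3)*(v + 1)*(v^3 - 7*v^2 + 12*v) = (v - 4)*(v - 3)*(v + 1)*(v^2 - 3*v) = v*(v - 4)*(v - 3)*(v + 1)*(v - 3)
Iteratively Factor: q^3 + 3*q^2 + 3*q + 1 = (q + 1)*(q^2 + 2*q + 1) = (q + 1)^2*(q + 1)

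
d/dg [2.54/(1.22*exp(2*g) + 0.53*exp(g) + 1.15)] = (-6.1976*exp(g) - 1.3462)*exp(g)/(1.22*exp(2*g) + 0.53*exp(g) + 1.15)^2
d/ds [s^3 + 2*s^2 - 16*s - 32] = 3*s^2 + 4*s - 16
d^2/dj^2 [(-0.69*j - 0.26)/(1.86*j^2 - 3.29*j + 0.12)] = (-(0.69*j + 0.26)*(3.72*j - 3.29)*(7.44*j - 6.58) + (7.7004*j - 3.573)*(1.86*j^2 - 3.29*j + 0.12))/(1.86*j^2 - 3.29*j + 0.12)^3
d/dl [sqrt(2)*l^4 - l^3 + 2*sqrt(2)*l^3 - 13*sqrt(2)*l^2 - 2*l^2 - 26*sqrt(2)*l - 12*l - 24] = 4*sqrt(2)*l^3 - 3*l^2 + 6*sqrt(2)*l^2 - 26*sqrt(2)*l - 4*l - 26*sqrt(2) - 12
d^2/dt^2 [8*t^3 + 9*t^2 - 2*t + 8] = 48*t + 18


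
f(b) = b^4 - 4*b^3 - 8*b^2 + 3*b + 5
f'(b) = 4*b^3 - 12*b^2 - 16*b + 3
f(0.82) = 0.33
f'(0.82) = -15.98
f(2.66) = -68.85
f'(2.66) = -49.18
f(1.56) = -19.05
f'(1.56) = -35.98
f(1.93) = -33.89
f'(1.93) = -43.82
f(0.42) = 4.58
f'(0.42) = -5.54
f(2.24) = -48.20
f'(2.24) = -48.09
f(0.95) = -1.98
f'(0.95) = -19.60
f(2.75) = -73.25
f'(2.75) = -48.56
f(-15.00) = 62285.00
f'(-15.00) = -15957.00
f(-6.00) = 1859.00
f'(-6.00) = -1197.00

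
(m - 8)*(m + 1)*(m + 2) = m^3 - 5*m^2 - 22*m - 16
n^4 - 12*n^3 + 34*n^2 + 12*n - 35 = (n - 7)*(n - 5)*(n - 1)*(n + 1)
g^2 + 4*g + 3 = (g + 1)*(g + 3)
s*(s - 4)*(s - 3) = s^3 - 7*s^2 + 12*s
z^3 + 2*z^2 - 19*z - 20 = (z - 4)*(z + 1)*(z + 5)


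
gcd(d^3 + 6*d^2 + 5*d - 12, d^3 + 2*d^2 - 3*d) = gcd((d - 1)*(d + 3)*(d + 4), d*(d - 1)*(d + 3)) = d^2 + 2*d - 3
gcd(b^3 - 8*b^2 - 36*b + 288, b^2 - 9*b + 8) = b - 8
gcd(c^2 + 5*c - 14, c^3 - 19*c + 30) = c - 2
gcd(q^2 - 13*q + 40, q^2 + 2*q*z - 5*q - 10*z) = q - 5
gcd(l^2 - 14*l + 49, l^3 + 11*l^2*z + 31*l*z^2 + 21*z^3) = 1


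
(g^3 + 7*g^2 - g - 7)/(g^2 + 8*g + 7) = g - 1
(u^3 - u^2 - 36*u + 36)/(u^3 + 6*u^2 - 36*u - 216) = (u - 1)/(u + 6)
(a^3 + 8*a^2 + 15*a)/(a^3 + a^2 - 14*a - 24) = a*(a + 5)/(a^2 - 2*a - 8)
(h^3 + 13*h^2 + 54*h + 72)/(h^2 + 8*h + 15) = (h^2 + 10*h + 24)/(h + 5)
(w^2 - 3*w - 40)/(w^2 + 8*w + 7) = (w^2 - 3*w - 40)/(w^2 + 8*w + 7)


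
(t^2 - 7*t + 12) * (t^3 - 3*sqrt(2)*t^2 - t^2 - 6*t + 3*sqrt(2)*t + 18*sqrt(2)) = t^5 - 8*t^4 - 3*sqrt(2)*t^4 + 13*t^3 + 24*sqrt(2)*t^3 - 39*sqrt(2)*t^2 + 30*t^2 - 90*sqrt(2)*t - 72*t + 216*sqrt(2)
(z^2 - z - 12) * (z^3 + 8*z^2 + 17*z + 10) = z^5 + 7*z^4 - 3*z^3 - 103*z^2 - 214*z - 120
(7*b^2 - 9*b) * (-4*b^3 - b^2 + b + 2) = -28*b^5 + 29*b^4 + 16*b^3 + 5*b^2 - 18*b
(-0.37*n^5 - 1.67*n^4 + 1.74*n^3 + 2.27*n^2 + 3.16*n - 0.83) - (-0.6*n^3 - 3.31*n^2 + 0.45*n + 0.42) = -0.37*n^5 - 1.67*n^4 + 2.34*n^3 + 5.58*n^2 + 2.71*n - 1.25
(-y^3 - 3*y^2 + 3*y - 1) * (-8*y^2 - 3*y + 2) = 8*y^5 + 27*y^4 - 17*y^3 - 7*y^2 + 9*y - 2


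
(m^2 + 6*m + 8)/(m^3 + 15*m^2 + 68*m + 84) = (m + 4)/(m^2 + 13*m + 42)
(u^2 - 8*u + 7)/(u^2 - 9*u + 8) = (u - 7)/(u - 8)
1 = 1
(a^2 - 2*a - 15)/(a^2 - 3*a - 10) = (a + 3)/(a + 2)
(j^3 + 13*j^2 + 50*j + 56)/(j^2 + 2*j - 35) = (j^2 + 6*j + 8)/(j - 5)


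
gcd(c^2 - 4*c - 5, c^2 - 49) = 1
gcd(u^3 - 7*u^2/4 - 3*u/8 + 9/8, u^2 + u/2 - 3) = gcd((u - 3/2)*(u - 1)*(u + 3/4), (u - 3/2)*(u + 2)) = u - 3/2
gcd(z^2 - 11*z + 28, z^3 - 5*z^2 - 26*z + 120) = z - 4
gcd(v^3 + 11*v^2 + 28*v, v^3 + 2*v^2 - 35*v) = v^2 + 7*v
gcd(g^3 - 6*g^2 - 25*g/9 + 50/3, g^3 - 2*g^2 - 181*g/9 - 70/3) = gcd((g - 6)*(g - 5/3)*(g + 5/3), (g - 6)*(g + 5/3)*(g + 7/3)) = g^2 - 13*g/3 - 10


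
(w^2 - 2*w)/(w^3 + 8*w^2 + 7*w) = (w - 2)/(w^2 + 8*w + 7)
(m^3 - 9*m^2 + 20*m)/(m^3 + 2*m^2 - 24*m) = (m - 5)/(m + 6)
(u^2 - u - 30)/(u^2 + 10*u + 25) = (u - 6)/(u + 5)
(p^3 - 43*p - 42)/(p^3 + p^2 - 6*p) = (p^3 - 43*p - 42)/(p*(p^2 + p - 6))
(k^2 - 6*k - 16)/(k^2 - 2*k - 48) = (k + 2)/(k + 6)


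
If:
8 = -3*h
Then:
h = -8/3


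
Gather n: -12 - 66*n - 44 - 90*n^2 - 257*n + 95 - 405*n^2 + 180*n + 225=-495*n^2 - 143*n + 264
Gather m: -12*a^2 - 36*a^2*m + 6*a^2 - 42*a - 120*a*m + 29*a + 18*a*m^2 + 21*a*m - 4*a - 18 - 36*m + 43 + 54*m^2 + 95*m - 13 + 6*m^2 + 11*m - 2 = -6*a^2 - 17*a + m^2*(18*a + 60) + m*(-36*a^2 - 99*a + 70) + 10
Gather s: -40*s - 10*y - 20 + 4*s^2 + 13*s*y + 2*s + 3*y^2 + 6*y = 4*s^2 + s*(13*y - 38) + 3*y^2 - 4*y - 20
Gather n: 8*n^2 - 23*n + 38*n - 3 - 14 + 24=8*n^2 + 15*n + 7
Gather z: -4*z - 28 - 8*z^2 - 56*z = -8*z^2 - 60*z - 28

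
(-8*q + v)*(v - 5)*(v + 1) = -8*q*v^2 + 32*q*v + 40*q + v^3 - 4*v^2 - 5*v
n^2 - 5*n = n*(n - 5)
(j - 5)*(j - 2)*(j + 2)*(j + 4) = j^4 - j^3 - 24*j^2 + 4*j + 80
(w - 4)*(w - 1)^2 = w^3 - 6*w^2 + 9*w - 4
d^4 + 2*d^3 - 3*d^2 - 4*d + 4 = (d - 1)^2*(d + 2)^2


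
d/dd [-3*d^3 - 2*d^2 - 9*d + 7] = -9*d^2 - 4*d - 9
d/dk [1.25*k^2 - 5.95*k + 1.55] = 2.5*k - 5.95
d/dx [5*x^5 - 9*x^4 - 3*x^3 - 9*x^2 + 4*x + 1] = 25*x^4 - 36*x^3 - 9*x^2 - 18*x + 4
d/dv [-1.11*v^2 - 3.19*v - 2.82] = -2.22*v - 3.19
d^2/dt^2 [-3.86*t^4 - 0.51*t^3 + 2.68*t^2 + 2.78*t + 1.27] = -46.32*t^2 - 3.06*t + 5.36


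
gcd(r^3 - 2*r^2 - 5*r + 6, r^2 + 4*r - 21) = r - 3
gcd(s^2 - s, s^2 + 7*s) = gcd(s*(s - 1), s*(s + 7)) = s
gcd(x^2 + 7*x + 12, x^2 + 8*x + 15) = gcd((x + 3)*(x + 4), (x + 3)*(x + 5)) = x + 3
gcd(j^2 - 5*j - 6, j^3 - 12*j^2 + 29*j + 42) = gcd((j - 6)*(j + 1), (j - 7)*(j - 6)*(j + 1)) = j^2 - 5*j - 6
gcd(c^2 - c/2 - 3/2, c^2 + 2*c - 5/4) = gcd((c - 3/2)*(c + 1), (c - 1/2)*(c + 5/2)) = 1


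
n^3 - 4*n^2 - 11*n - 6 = (n - 6)*(n + 1)^2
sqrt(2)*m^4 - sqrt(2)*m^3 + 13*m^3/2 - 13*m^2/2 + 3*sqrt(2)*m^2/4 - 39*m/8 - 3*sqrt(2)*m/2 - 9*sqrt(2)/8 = (m - 3/2)*(m + 1/2)*(m + 3*sqrt(2))*(sqrt(2)*m + 1/2)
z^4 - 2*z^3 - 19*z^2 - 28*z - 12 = (z - 6)*(z + 1)^2*(z + 2)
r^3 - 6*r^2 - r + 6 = (r - 6)*(r - 1)*(r + 1)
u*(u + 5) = u^2 + 5*u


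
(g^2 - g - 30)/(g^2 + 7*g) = (g^2 - g - 30)/(g*(g + 7))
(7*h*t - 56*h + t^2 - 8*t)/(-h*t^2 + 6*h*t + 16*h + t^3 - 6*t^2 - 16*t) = (7*h + t)/(-h*t - 2*h + t^2 + 2*t)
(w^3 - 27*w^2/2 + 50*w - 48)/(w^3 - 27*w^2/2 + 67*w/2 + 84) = (2*w^2 - 11*w + 12)/(2*w^2 - 11*w - 21)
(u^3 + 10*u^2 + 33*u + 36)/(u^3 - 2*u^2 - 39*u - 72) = (u + 4)/(u - 8)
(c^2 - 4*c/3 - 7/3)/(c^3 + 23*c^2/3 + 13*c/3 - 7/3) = (3*c - 7)/(3*c^2 + 20*c - 7)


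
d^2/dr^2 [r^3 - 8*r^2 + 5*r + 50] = 6*r - 16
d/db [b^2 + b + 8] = 2*b + 1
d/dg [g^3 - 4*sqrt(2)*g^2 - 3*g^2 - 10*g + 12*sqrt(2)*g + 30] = 3*g^2 - 8*sqrt(2)*g - 6*g - 10 + 12*sqrt(2)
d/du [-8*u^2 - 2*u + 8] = -16*u - 2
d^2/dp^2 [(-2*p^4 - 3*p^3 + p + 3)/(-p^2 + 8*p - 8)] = 2*(2*p^6 - 48*p^5 + 432*p^4 - 857*p^3 + 183*p^2 + 672*p - 232)/(p^6 - 24*p^5 + 216*p^4 - 896*p^3 + 1728*p^2 - 1536*p + 512)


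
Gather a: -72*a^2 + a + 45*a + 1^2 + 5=-72*a^2 + 46*a + 6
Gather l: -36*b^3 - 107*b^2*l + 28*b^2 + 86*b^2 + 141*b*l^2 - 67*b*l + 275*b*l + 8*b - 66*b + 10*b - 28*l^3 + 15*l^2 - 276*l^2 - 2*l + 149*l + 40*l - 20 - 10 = -36*b^3 + 114*b^2 - 48*b - 28*l^3 + l^2*(141*b - 261) + l*(-107*b^2 + 208*b + 187) - 30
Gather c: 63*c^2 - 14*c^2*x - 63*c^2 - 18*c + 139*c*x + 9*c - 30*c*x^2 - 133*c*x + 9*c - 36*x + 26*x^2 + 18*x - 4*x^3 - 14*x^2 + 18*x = -14*c^2*x + c*(-30*x^2 + 6*x) - 4*x^3 + 12*x^2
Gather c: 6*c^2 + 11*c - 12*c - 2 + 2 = 6*c^2 - c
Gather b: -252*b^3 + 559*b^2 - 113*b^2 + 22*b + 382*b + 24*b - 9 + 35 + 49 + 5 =-252*b^3 + 446*b^2 + 428*b + 80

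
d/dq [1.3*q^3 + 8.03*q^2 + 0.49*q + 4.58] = 3.9*q^2 + 16.06*q + 0.49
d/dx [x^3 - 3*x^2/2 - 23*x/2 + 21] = 3*x^2 - 3*x - 23/2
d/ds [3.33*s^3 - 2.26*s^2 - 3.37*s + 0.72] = 9.99*s^2 - 4.52*s - 3.37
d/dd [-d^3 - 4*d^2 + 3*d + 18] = -3*d^2 - 8*d + 3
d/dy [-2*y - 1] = -2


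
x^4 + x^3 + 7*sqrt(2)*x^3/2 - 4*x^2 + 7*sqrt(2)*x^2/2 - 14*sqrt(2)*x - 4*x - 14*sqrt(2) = (x - 2)*(x + 1)*(x + 2)*(x + 7*sqrt(2)/2)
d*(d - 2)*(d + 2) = d^3 - 4*d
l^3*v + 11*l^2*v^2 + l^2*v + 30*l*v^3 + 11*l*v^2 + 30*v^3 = (l + 5*v)*(l + 6*v)*(l*v + v)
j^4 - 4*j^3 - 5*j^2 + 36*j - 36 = (j - 3)*(j - 2)^2*(j + 3)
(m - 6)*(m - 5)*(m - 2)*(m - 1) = m^4 - 14*m^3 + 65*m^2 - 112*m + 60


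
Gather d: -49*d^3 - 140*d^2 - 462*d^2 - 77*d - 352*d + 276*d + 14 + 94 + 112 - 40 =-49*d^3 - 602*d^2 - 153*d + 180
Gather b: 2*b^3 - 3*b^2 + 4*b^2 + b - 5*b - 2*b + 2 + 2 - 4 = 2*b^3 + b^2 - 6*b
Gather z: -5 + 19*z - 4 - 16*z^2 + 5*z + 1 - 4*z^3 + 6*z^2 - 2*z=-4*z^3 - 10*z^2 + 22*z - 8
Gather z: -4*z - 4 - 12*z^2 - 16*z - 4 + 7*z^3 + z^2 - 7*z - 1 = 7*z^3 - 11*z^2 - 27*z - 9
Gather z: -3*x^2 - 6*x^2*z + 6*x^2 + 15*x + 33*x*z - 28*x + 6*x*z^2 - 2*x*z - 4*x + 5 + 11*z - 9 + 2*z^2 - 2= 3*x^2 - 17*x + z^2*(6*x + 2) + z*(-6*x^2 + 31*x + 11) - 6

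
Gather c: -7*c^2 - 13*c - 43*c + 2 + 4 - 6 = -7*c^2 - 56*c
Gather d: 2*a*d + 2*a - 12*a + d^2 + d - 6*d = -10*a + d^2 + d*(2*a - 5)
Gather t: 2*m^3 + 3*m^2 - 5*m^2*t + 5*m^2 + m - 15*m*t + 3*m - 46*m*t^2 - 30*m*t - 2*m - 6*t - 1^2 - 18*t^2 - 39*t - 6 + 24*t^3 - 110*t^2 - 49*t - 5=2*m^3 + 8*m^2 + 2*m + 24*t^3 + t^2*(-46*m - 128) + t*(-5*m^2 - 45*m - 94) - 12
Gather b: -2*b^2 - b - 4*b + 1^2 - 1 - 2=-2*b^2 - 5*b - 2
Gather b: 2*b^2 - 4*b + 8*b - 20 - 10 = 2*b^2 + 4*b - 30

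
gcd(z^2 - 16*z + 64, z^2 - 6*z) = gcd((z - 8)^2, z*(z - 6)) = 1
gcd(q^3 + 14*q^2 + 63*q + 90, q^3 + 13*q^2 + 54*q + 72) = q^2 + 9*q + 18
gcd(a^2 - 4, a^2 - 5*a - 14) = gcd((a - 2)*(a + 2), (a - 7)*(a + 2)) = a + 2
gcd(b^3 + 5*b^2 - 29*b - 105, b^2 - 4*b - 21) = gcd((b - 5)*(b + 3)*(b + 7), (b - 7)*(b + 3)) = b + 3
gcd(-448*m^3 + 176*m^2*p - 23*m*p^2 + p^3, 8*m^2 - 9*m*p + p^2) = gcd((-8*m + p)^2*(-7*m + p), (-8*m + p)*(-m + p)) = -8*m + p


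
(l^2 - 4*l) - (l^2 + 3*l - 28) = 28 - 7*l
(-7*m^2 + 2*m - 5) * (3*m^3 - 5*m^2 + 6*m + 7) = -21*m^5 + 41*m^4 - 67*m^3 - 12*m^2 - 16*m - 35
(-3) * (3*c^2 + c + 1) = -9*c^2 - 3*c - 3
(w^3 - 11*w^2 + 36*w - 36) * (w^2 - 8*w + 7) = w^5 - 19*w^4 + 131*w^3 - 401*w^2 + 540*w - 252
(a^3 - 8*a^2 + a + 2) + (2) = a^3 - 8*a^2 + a + 4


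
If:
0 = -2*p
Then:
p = 0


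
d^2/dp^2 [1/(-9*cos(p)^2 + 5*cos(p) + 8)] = (-324*sin(p)^4 + 475*sin(p)^2 - 515*cos(p)/4 + 135*cos(3*p)/4 + 43)/(9*sin(p)^2 + 5*cos(p) - 1)^3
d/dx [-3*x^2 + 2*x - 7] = 2 - 6*x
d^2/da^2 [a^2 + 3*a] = 2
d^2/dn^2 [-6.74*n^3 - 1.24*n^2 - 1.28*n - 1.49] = -40.44*n - 2.48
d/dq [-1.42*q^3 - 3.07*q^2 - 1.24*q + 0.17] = -4.26*q^2 - 6.14*q - 1.24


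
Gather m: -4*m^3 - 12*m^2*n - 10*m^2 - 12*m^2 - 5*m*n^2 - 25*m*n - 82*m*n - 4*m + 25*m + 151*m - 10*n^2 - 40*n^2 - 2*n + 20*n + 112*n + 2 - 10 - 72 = -4*m^3 + m^2*(-12*n - 22) + m*(-5*n^2 - 107*n + 172) - 50*n^2 + 130*n - 80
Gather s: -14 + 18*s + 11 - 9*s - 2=9*s - 5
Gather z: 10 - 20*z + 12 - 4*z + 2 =24 - 24*z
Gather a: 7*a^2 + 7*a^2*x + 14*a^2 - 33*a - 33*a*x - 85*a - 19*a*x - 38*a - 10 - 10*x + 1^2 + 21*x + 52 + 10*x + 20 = a^2*(7*x + 21) + a*(-52*x - 156) + 21*x + 63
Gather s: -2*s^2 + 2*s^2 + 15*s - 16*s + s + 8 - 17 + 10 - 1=0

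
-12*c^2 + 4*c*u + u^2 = (-2*c + u)*(6*c + u)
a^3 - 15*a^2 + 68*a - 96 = (a - 8)*(a - 4)*(a - 3)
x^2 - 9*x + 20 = (x - 5)*(x - 4)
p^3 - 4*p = p*(p - 2)*(p + 2)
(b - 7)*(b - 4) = b^2 - 11*b + 28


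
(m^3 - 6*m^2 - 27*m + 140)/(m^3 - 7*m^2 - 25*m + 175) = (m - 4)/(m - 5)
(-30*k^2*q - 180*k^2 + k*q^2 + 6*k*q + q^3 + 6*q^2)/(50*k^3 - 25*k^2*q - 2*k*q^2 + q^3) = (6*k*q + 36*k + q^2 + 6*q)/(-10*k^2 + 3*k*q + q^2)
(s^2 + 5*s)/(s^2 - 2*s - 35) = s/(s - 7)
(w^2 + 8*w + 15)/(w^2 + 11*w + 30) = (w + 3)/(w + 6)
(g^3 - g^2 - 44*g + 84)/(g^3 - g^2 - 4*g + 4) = (g^2 + g - 42)/(g^2 + g - 2)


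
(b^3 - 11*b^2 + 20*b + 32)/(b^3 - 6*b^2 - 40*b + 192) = (b + 1)/(b + 6)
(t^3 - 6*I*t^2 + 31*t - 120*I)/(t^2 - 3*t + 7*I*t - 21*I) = (t^3 - 6*I*t^2 + 31*t - 120*I)/(t^2 + t*(-3 + 7*I) - 21*I)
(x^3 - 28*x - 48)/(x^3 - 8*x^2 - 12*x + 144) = (x + 2)/(x - 6)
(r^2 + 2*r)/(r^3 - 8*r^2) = (r + 2)/(r*(r - 8))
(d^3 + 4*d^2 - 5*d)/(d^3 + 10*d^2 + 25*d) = (d - 1)/(d + 5)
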